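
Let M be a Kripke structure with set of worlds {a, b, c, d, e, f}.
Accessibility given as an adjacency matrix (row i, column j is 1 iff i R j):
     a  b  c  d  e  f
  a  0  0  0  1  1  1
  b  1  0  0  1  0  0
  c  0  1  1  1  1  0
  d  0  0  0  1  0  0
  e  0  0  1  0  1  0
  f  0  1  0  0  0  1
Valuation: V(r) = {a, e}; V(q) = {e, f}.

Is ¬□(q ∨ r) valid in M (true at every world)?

Let φ = ¬□(q ∨ r). Evaluate φ at each world:
  a (successors {d, e, f}): φ is true.
  b (successors {a, d}): φ is true.
  c (successors {b, c, d, e}): φ is true.
  d (successors {d}): φ is true.
  e (successors {c, e}): φ is true.
  f (successors {b, f}): φ is true.
For instance, at a:
  At a: □(q ∨ r) is false, so ¬□(q ∨ r) is true.
    At a: □(q ∨ r) requires q ∨ r at every successor {d, e, f}.
      q ∨ r fails at d, so □(q ∨ r) is false at a.

Yes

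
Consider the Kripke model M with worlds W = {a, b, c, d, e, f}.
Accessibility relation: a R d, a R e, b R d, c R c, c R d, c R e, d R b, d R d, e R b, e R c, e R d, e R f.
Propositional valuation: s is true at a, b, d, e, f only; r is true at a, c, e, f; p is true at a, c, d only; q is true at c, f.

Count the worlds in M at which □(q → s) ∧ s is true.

Recall that □ψ holds at a world iff ψ holds at every accessible world, and ◇ψ holds iff ψ holds at some accessible world.
Let φ = □(q → s) ∧ s. Evaluate φ at each world:
  a (successors {d, e}): φ is true.
  b (successors {d}): φ is true.
  c (successors {c, d, e}): φ is false.
  d (successors {b, d}): φ is true.
  e (successors {b, c, d, f}): φ is false.
  f (successors ∅): φ is true.
For instance, at b:
  At b: □(q → s) is true, s is true, so □(q → s) ∧ s is true.
    At b: □(q → s) requires q → s at every successor {d}.
      At d: q → s is true.
    So □(q → s) is true at b.
Satisfying worlds: {a, b, d, f}

4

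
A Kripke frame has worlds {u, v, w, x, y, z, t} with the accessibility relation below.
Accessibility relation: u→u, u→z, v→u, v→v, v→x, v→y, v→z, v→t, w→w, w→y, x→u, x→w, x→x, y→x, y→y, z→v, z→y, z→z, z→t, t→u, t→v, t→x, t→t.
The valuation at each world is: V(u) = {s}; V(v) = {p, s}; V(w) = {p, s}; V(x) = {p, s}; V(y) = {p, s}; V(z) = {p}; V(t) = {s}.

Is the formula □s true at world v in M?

At v: □s requires s at every successor {u, v, x, y, z, t}.
  s fails at z, so □s is false at v.

No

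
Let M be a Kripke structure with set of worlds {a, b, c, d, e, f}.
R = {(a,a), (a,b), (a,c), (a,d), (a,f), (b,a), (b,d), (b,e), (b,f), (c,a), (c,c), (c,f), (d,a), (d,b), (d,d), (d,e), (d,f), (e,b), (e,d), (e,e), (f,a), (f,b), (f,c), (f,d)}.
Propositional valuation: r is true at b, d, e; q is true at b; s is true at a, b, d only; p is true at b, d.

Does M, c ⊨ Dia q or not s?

Yes

At c: Dia q is false, not s is true, so Dia q or not s is true.
  At c: Dia q requires q at some successor in {a, c, f}.
    At a: q is false.
    At c: q is false.
    At f: q is false.
  So Dia q is false at c.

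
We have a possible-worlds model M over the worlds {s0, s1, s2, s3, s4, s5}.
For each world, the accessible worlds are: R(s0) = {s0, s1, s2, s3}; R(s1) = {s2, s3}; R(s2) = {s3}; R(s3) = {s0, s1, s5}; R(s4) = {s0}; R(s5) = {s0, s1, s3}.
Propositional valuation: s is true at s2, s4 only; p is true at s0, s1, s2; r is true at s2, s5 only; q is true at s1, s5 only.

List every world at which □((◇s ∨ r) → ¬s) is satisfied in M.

s2, s3, s4, s5

Recall that □ψ holds at a world iff ψ holds at every accessible world, and ◇ψ holds iff ψ holds at some accessible world.
Let φ = □((◇s ∨ r) → ¬s). Evaluate φ at each world:
  s0 (successors {s0, s1, s2, s3}): φ is false.
  s1 (successors {s2, s3}): φ is false.
  s2 (successors {s3}): φ is true.
  s3 (successors {s0, s1, s5}): φ is true.
  s4 (successors {s0}): φ is true.
  s5 (successors {s0, s1, s3}): φ is true.
For instance, at s3:
  At s3: □((◇s ∨ r) → ¬s) requires (◇s ∨ r) → ¬s at every successor {s0, s1, s5}.
      At s0: ◇s ∨ r is true, ¬s is true, so (◇s ∨ r) → ¬s is true.
      At s1: ◇s ∨ r is true, ¬s is true, so (◇s ∨ r) → ¬s is true.
      At s5: ◇s ∨ r is true, ¬s is true, so (◇s ∨ r) → ¬s is true.
  So □((◇s ∨ r) → ¬s) is true at s3.
Satisfying worlds: {s2, s3, s4, s5}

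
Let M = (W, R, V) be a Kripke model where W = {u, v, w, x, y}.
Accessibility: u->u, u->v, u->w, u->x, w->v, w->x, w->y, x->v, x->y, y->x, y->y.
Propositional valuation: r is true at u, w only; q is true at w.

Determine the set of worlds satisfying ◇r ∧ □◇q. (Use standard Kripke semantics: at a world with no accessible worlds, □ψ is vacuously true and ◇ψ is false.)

Recall that □ψ holds at a world iff ψ holds at every accessible world, and ◇ψ holds iff ψ holds at some accessible world.
Let φ = ◇r ∧ □◇q. Evaluate φ at each world:
  u (successors {u, v, w, x}): φ is false.
  v (successors ∅): φ is false.
  w (successors {v, x, y}): φ is false.
  x (successors {v, y}): φ is false.
  y (successors {x, y}): φ is false.
For instance, at y:
  At y: ◇r is false, □◇q is false, so ◇r ∧ □◇q is false.
    At y: ◇r requires r at some successor in {x, y}.
      At x: r is false.
      At y: r is false.
    So ◇r is false at y.
    At y: □◇q requires ◇q at every successor {x, y}.
      ◇q fails at x, so □◇q is false at y.
Satisfying worlds: none.

none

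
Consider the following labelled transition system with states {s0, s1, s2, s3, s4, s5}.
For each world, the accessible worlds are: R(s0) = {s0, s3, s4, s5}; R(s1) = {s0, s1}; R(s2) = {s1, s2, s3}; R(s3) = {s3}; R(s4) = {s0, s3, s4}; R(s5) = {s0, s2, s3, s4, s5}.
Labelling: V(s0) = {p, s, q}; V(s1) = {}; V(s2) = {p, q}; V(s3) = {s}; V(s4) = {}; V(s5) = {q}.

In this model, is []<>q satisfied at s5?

No

At s5: []<>q requires <>q at every successor {s0, s2, s3, s4, s5}.
  <>q fails at s3, so []<>q is false at s5.
    At s3: <>q requires q at some successor in {s3}.
      At s3: q is false.
    So <>q is false at s3.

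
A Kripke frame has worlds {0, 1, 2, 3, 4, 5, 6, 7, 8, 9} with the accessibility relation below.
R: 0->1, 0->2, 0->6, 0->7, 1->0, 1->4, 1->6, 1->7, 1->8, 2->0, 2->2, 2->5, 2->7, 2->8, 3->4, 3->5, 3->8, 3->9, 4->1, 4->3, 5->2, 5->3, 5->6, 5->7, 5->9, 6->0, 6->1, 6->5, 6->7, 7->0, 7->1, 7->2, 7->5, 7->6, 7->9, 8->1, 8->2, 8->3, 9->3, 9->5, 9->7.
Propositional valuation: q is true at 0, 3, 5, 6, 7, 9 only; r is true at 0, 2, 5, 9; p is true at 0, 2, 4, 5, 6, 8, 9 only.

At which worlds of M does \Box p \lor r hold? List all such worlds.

0, 2, 3, 5, 9

Recall that \Box ψ holds at a world iff ψ holds at every accessible world, and \Diamond ψ holds iff ψ holds at some accessible world.
Let φ = \Box p \lor r. Evaluate φ at each world:
  0 (successors {1, 2, 6, 7}): φ is true.
  1 (successors {0, 4, 6, 7, 8}): φ is false.
  2 (successors {0, 2, 5, 7, 8}): φ is true.
  3 (successors {4, 5, 8, 9}): φ is true.
  4 (successors {1, 3}): φ is false.
  5 (successors {2, 3, 6, 7, 9}): φ is true.
  6 (successors {0, 1, 5, 7}): φ is false.
  7 (successors {0, 1, 2, 5, 6, 9}): φ is false.
  8 (successors {1, 2, 3}): φ is false.
  9 (successors {3, 5, 7}): φ is true.
For instance, at 4:
  At 4: \Box p is false, r is false, so \Box p \lor r is false.
    At 4: \Box p requires p at every successor {1, 3}.
      p fails at 1, so \Box p is false at 4.
Satisfying worlds: {0, 2, 3, 5, 9}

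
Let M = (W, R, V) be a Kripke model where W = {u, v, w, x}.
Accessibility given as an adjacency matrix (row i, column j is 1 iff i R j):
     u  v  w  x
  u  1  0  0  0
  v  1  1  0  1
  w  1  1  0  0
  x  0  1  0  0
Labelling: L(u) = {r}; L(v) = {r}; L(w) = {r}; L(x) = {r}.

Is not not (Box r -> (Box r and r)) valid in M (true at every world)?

Yes

Let φ = not not (Box r -> (Box r and r)). Evaluate φ at each world:
  u (successors {u}): φ is true.
  v (successors {u, v, x}): φ is true.
  w (successors {u, v}): φ is true.
  x (successors {v}): φ is true.
For instance, at v:
  At v: not (Box r -> (Box r and r)) is false, so not not (Box r -> (Box r and r)) is true.
    At v: Box r -> (Box r and r) is true, so not (Box r -> (Box r and r)) is false.
      At v: Box r is true, Box r and r is true, so Box r -> (Box r and r) is true.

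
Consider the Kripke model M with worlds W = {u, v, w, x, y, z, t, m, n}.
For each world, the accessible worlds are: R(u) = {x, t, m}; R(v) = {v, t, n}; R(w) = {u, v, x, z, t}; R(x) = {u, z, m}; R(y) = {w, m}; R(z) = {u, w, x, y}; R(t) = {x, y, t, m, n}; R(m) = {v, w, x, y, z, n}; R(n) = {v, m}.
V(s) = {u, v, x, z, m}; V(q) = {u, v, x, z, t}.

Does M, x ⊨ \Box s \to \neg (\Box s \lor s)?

At x: \Box s is true, \neg (\Box s \lor s) is false, so \Box s \to \neg (\Box s \lor s) is false.
  At x: \Box s requires s at every successor {u, z, m}.
    At u: s is true.
    At z: s is true.
    At m: s is true.
  So \Box s is true at x.
  At x: \Box s \lor s is true, so \neg (\Box s \lor s) is false.
    At x: \Box s is true, s is true, so \Box s \lor s is true.
      At x: \Box s requires s at every successor {u, z, m}.
        At u: s is true.
        At z: s is true.
        At m: s is true.
      So \Box s is true at x.

No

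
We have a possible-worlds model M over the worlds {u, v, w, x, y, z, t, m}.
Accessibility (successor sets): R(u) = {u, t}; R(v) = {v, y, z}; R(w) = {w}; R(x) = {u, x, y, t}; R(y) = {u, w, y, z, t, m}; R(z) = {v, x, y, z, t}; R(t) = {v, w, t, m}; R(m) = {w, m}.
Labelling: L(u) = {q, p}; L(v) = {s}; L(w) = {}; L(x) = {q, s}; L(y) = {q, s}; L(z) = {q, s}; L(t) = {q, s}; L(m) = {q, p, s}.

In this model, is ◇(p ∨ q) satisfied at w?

Recall that ◇ψ holds at a world iff ψ holds at some accessible world.
At w: ◇(p ∨ q) requires p ∨ q at some successor in {w}.
  At w: p ∨ q is false.
So ◇(p ∨ q) is false at w.

No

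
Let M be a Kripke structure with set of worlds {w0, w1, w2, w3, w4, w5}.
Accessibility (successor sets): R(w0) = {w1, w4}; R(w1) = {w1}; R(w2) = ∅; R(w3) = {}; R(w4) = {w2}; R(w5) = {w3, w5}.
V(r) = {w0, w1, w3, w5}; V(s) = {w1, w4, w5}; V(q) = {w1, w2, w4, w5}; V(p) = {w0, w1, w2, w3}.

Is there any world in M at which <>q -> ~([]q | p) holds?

Let φ = <>q -> ~([]q | p). Evaluate φ at each world:
  w0 (successors {w1, w4}): φ is false.
  w1 (successors {w1}): φ is false.
  w2 (successors ∅): φ is true.
  w3 (successors ∅): φ is true.
  w4 (successors {w2}): φ is false.
  w5 (successors {w3, w5}): φ is true.
Detail at w2 (witness):
  At w2: <>q is false, ~([]q | p) is false, so <>q -> ~([]q | p) is true.
    At w2: no accessible worlds, so <>q is false.
    At w2: []q | p is true, so ~([]q | p) is false.
      At w2: []q is true, p is true, so []q | p is true.

Yes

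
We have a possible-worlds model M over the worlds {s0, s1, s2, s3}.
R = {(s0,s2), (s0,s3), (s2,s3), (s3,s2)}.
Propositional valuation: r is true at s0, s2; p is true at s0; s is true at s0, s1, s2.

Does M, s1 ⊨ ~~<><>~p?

No

At s1: ~<><>~p is true, so ~~<><>~p is false.
  At s1: <><>~p is false, so ~<><>~p is true.
    At s1: no accessible worlds, so <><>~p is false.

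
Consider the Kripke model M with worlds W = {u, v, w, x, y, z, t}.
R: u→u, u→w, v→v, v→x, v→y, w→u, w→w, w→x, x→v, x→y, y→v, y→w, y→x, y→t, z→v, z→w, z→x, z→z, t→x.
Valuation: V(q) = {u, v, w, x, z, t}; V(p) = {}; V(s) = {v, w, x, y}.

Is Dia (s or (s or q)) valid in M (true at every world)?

Let φ = Dia (s or (s or q)). Evaluate φ at each world:
  u (successors {u, w}): φ is true.
  v (successors {v, x, y}): φ is true.
  w (successors {u, w, x}): φ is true.
  x (successors {v, y}): φ is true.
  y (successors {v, w, x, t}): φ is true.
  z (successors {v, w, x, z}): φ is true.
  t (successors {x}): φ is true.
For instance, at t:
  At t: Dia (s or (s or q)) requires s or (s or q) at some successor in {x}.
    s or (s or q) holds at x, so Dia (s or (s or q)) is true at t.

Yes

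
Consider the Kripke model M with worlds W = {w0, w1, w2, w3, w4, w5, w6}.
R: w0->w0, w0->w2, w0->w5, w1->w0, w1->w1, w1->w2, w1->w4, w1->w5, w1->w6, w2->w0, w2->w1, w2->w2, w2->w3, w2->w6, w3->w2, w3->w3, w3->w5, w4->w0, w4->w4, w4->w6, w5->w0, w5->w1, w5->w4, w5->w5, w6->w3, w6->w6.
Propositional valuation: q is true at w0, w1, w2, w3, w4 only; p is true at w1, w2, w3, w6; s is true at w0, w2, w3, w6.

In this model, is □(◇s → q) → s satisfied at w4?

Recall that □ψ holds at a world iff ψ holds at every accessible world, and ◇ψ holds iff ψ holds at some accessible world.
At w4: □(◇s → q) is false, s is false, so □(◇s → q) → s is true.
  At w4: □(◇s → q) requires ◇s → q at every successor {w0, w4, w6}.
    ◇s → q fails at w6, so □(◇s → q) is false at w4.
      At w6: ◇s is true, q is false, so ◇s → q is false.

Yes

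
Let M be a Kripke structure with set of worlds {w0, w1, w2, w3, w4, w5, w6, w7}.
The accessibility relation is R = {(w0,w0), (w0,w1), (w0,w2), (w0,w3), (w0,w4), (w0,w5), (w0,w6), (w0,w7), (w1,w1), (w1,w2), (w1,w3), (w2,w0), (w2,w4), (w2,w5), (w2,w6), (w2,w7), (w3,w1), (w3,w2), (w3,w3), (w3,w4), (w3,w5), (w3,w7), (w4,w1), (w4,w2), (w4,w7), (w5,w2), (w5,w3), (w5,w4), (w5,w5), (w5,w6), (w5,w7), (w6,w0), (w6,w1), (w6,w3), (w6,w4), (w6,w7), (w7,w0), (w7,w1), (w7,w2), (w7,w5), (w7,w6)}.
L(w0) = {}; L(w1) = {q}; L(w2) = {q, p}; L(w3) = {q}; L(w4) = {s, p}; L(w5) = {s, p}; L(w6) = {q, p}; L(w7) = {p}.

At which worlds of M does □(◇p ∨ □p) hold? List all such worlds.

Recall that □ψ holds at a world iff ψ holds at every accessible world, and ◇ψ holds iff ψ holds at some accessible world.
Let φ = □(◇p ∨ □p). Evaluate φ at each world:
  w0 (successors {w0, w1, w2, w3, w4, w5, w6, w7}): φ is true.
  w1 (successors {w1, w2, w3}): φ is true.
  w2 (successors {w0, w4, w5, w6, w7}): φ is true.
  w3 (successors {w1, w2, w3, w4, w5, w7}): φ is true.
  w4 (successors {w1, w2, w7}): φ is true.
  w5 (successors {w2, w3, w4, w5, w6, w7}): φ is true.
  w6 (successors {w0, w1, w3, w4, w7}): φ is true.
  w7 (successors {w0, w1, w2, w5, w6}): φ is true.
For instance, at w4:
  At w4: □(◇p ∨ □p) requires ◇p ∨ □p at every successor {w1, w2, w7}.
      At w1: ◇p is true, □p is false, so ◇p ∨ □p is true.
      At w2: ◇p is true, □p is false, so ◇p ∨ □p is true.
      At w7: ◇p is true, □p is false, so ◇p ∨ □p is true.
  So □(◇p ∨ □p) is true at w4.
Satisfying worlds: {w0, w1, w2, w3, w4, w5, w6, w7}

w0, w1, w2, w3, w4, w5, w6, w7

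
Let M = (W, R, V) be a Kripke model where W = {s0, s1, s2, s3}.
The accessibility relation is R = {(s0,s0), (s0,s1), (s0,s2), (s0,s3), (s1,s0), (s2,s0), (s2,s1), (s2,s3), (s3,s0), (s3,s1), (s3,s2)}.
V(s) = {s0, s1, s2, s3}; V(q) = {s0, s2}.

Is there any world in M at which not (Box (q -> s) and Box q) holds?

Let φ = not (Box (q -> s) and Box q). Evaluate φ at each world:
  s0 (successors {s0, s1, s2, s3}): φ is true.
  s1 (successors {s0}): φ is false.
  s2 (successors {s0, s1, s3}): φ is true.
  s3 (successors {s0, s1, s2}): φ is true.
Detail at s0 (witness):
  At s0: Box (q -> s) and Box q is false, so not (Box (q -> s) and Box q) is true.
    At s0: Box (q -> s) is true, Box q is false, so Box (q -> s) and Box q is false.
      At s0: Box (q -> s) requires q -> s at every successor {s0, s1, s2, s3}.
        At s0: q -> s is true.
        At s1: q -> s is true.
        At s2: q -> s is true.
        At s3: q -> s is true.
      So Box (q -> s) is true at s0.
      At s0: Box q requires q at every successor {s0, s1, s2, s3}.
        q fails at s1, so Box q is false at s0.

Yes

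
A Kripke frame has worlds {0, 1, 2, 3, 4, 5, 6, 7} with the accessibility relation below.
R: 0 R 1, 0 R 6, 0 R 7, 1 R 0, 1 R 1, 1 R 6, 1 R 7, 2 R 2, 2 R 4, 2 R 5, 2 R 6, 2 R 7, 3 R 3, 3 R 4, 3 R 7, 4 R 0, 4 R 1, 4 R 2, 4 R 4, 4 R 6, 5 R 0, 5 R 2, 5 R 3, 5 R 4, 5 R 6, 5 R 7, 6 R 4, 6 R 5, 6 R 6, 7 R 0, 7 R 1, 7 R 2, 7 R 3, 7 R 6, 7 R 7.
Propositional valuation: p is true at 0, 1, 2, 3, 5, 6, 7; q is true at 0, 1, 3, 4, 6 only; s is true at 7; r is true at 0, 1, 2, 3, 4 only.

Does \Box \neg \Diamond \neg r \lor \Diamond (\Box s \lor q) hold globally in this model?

Yes

Let φ = \Box \neg \Diamond \neg r \lor \Diamond (\Box s \lor q). Evaluate φ at each world:
  0 (successors {1, 6, 7}): φ is true.
  1 (successors {0, 1, 6, 7}): φ is true.
  2 (successors {2, 4, 5, 6, 7}): φ is true.
  3 (successors {3, 4, 7}): φ is true.
  4 (successors {0, 1, 2, 4, 6}): φ is true.
  5 (successors {0, 2, 3, 4, 6, 7}): φ is true.
  6 (successors {4, 5, 6}): φ is true.
  7 (successors {0, 1, 2, 3, 6, 7}): φ is true.
For instance, at 7:
  At 7: \Box \neg \Diamond \neg r is false, \Diamond (\Box s \lor q) is true, so \Box \neg \Diamond \neg r \lor \Diamond (\Box s \lor q) is true.
    At 7: \Box \neg \Diamond \neg r requires \neg \Diamond \neg r at every successor {0, 1, 2, 3, 6, 7}.
      \neg \Diamond \neg r fails at 0, so \Box \neg \Diamond \neg r is false at 7.
    At 7: \Diamond (\Box s \lor q) requires \Box s \lor q at some successor in {0, 1, 2, 3, 6, 7}.
      \Box s \lor q holds at 0, so \Diamond (\Box s \lor q) is true at 7.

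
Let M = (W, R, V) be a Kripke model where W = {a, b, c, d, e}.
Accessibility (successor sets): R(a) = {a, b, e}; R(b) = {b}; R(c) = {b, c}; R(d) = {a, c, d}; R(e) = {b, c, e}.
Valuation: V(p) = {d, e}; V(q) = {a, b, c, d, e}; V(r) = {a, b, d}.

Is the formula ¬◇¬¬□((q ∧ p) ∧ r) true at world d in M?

Yes

At d: ◇¬¬□((q ∧ p) ∧ r) is false, so ¬◇¬¬□((q ∧ p) ∧ r) is true.
  At d: ◇¬¬□((q ∧ p) ∧ r) requires ¬¬□((q ∧ p) ∧ r) at some successor in {a, c, d}.
    At a: ¬¬□((q ∧ p) ∧ r) is false.
    At c: ¬¬□((q ∧ p) ∧ r) is false.
    At d: ¬¬□((q ∧ p) ∧ r) is false.
  So ◇¬¬□((q ∧ p) ∧ r) is false at d.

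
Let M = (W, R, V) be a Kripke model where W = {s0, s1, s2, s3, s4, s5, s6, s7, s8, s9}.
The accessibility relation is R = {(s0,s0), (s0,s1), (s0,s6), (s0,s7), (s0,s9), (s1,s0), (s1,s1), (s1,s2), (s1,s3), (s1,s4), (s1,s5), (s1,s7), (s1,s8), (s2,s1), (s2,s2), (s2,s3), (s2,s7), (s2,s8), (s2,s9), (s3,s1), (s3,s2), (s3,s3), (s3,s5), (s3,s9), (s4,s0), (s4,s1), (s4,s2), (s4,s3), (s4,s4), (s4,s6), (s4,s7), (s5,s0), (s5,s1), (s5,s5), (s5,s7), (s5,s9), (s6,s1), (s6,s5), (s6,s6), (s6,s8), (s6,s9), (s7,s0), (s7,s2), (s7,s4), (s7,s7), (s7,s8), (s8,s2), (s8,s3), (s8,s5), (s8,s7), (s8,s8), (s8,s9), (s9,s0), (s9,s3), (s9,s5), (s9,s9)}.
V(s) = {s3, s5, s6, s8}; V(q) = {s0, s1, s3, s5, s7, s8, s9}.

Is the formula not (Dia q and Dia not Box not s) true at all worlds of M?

No

Let φ = not (Dia q and Dia not Box not s). Evaluate φ at each world:
  s0 (successors {s0, s1, s6, s7, s9}): φ is false.
  s1 (successors {s0, s1, s2, s3, s4, s5, s7, s8}): φ is false.
  s2 (successors {s1, s2, s3, s7, s8, s9}): φ is false.
  s3 (successors {s1, s2, s3, s5, s9}): φ is false.
  s4 (successors {s0, s1, s2, s3, s4, s6, s7}): φ is false.
  s5 (successors {s0, s1, s5, s7, s9}): φ is false.
  s6 (successors {s1, s5, s6, s8, s9}): φ is false.
  s7 (successors {s0, s2, s4, s7, s8}): φ is false.
  s8 (successors {s2, s3, s5, s7, s8, s9}): φ is false.
  s9 (successors {s0, s3, s5, s9}): φ is false.
Detail at s0 (counterexample):
  At s0: Dia q and Dia not Box not s is true, so not (Dia q and Dia not Box not s) is false.
    At s0: Dia q is true, Dia not Box not s is true, so Dia q and Dia not Box not s is true.
      At s0: Dia q requires q at some successor in {s0, s1, s6, s7, s9}.
        q holds at s0, so Dia q is true at s0.
      At s0: Dia not Box not s requires not Box not s at some successor in {s0, s1, s6, s7, s9}.
        not Box not s holds at s0, so Dia not Box not s is true at s0.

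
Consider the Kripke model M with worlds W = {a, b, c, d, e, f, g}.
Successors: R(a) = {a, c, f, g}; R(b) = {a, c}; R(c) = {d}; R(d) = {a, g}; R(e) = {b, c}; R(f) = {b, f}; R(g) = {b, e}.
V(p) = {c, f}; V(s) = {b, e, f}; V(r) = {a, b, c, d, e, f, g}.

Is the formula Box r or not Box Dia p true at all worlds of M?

Yes

Let φ = Box r or not Box Dia p. Evaluate φ at each world:
  a (successors {a, c, f, g}): φ is true.
  b (successors {a, c}): φ is true.
  c (successors {d}): φ is true.
  d (successors {a, g}): φ is true.
  e (successors {b, c}): φ is true.
  f (successors {b, f}): φ is true.
  g (successors {b, e}): φ is true.
For instance, at b:
  At b: Box r is true, not Box Dia p is true, so Box r or not Box Dia p is true.
    At b: Box r requires r at every successor {a, c}.
      At a: r is true.
      At c: r is true.
    So Box r is true at b.
    At b: Box Dia p is false, so not Box Dia p is true.
      At b: Box Dia p requires Dia p at every successor {a, c}.
        Dia p fails at c, so Box Dia p is false at b.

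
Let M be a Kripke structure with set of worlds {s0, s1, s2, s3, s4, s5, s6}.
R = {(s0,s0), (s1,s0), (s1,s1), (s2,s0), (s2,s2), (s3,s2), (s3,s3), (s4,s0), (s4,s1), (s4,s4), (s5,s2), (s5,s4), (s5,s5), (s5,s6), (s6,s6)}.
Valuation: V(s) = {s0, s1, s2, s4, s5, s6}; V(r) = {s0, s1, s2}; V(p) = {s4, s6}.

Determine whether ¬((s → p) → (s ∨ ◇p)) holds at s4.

At s4: (s → p) → (s ∨ ◇p) is true, so ¬((s → p) → (s ∨ ◇p)) is false.
  At s4: s → p is true, s ∨ ◇p is true, so (s → p) → (s ∨ ◇p) is true.
    At s4: s is true, ◇p is true, so s ∨ ◇p is true.
      At s4: ◇p requires p at some successor in {s0, s1, s4}.
        p holds at s4, so ◇p is true at s4.

No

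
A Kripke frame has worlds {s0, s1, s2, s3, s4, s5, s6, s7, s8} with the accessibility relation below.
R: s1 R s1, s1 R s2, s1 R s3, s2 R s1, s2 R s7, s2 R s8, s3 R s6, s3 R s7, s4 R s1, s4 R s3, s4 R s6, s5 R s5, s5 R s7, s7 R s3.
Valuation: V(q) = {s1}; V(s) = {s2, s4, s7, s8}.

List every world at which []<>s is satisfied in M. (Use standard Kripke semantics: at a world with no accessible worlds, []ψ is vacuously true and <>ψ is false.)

s0, s1, s6, s7, s8

Let φ = []<>s. Evaluate φ at each world:
  s0 (successors ∅): φ is true.
  s1 (successors {s1, s2, s3}): φ is true.
  s2 (successors {s1, s7, s8}): φ is false.
  s3 (successors {s6, s7}): φ is false.
  s4 (successors {s1, s3, s6}): φ is false.
  s5 (successors {s5, s7}): φ is false.
  s6 (successors ∅): φ is true.
  s7 (successors {s3}): φ is true.
  s8 (successors ∅): φ is true.
For instance, at s1:
  At s1: []<>s requires <>s at every successor {s1, s2, s3}.
      At s1: <>s requires s at some successor in {s1, s2, s3}.
        s holds at s2, so <>s is true at s1.
      At s2: <>s requires s at some successor in {s1, s7, s8}.
        s holds at s7, so <>s is true at s2.
      At s3: <>s requires s at some successor in {s6, s7}.
        s holds at s7, so <>s is true at s3.
  So []<>s is true at s1.
Satisfying worlds: {s0, s1, s6, s7, s8}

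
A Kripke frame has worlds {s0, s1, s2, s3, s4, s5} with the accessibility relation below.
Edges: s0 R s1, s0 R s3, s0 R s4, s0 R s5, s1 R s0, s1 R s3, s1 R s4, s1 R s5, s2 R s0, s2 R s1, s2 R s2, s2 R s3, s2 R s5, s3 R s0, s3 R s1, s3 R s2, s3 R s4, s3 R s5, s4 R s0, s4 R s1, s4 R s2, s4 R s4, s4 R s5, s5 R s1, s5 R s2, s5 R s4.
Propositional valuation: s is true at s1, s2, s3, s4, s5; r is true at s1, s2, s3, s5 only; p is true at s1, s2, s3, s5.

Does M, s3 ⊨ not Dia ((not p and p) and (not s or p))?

At s3: Dia ((not p and p) and (not s or p)) is false, so not Dia ((not p and p) and (not s or p)) is true.
  At s3: Dia ((not p and p) and (not s or p)) requires (not p and p) and (not s or p) at some successor in {s0, s1, s2, s4, s5}.
    At s0: (not p and p) and (not s or p) is false.
    At s1: (not p and p) and (not s or p) is false.
    At s2: (not p and p) and (not s or p) is false.
    At s4: (not p and p) and (not s or p) is false.
    At s5: (not p and p) and (not s or p) is false.
  So Dia ((not p and p) and (not s or p)) is false at s3.

Yes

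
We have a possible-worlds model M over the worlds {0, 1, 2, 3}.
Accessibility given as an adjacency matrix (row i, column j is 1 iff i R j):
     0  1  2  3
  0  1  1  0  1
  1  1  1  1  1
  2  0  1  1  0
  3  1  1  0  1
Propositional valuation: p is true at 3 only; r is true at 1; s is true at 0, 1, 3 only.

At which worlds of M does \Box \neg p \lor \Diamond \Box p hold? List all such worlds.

2

Recall that \Box ψ holds at a world iff ψ holds at every accessible world, and \Diamond ψ holds iff ψ holds at some accessible world.
Let φ = \Box \neg p \lor \Diamond \Box p. Evaluate φ at each world:
  0 (successors {0, 1, 3}): φ is false.
  1 (successors {0, 1, 2, 3}): φ is false.
  2 (successors {1, 2}): φ is true.
  3 (successors {0, 1, 3}): φ is false.
For instance, at 3:
  At 3: \Box \neg p is false, \Diamond \Box p is false, so \Box \neg p \lor \Diamond \Box p is false.
    At 3: \Box \neg p requires \neg p at every successor {0, 1, 3}.
      \neg p fails at 3, so \Box \neg p is false at 3.
    At 3: \Diamond \Box p requires \Box p at some successor in {0, 1, 3}.
      At 0: \Box p is false.
      At 1: \Box p is false.
      At 3: \Box p is false.
    So \Diamond \Box p is false at 3.
Satisfying worlds: {2}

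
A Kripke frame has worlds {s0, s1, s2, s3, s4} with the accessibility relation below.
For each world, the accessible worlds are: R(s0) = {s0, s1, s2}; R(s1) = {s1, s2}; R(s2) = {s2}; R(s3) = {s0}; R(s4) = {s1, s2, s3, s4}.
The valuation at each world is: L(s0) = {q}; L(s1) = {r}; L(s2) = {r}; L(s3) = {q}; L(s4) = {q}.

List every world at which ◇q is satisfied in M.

s0, s3, s4

Recall that ◇ψ holds at a world iff ψ holds at some accessible world.
Let φ = ◇q. Evaluate φ at each world:
  s0 (successors {s0, s1, s2}): φ is true.
  s1 (successors {s1, s2}): φ is false.
  s2 (successors {s2}): φ is false.
  s3 (successors {s0}): φ is true.
  s4 (successors {s1, s2, s3, s4}): φ is true.
For instance, at s3:
  At s3: ◇q requires q at some successor in {s0}.
    q holds at s0, so ◇q is true at s3.
Satisfying worlds: {s0, s3, s4}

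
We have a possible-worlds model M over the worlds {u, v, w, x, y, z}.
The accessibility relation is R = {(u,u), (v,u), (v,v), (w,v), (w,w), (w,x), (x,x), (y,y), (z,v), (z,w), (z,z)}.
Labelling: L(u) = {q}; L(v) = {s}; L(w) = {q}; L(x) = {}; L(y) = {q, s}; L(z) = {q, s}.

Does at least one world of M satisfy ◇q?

Yes

Let φ = ◇q. Evaluate φ at each world:
  u (successors {u}): φ is true.
  v (successors {u, v}): φ is true.
  w (successors {v, w, x}): φ is true.
  x (successors {x}): φ is false.
  y (successors {y}): φ is true.
  z (successors {v, w, z}): φ is true.
Detail at u (witness):
  At u: ◇q requires q at some successor in {u}.
    q holds at u, so ◇q is true at u.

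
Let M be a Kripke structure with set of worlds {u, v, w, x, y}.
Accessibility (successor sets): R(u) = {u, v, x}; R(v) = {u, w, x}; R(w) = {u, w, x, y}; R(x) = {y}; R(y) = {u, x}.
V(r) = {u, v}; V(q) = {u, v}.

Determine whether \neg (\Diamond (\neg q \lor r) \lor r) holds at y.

No

At y: \Diamond (\neg q \lor r) \lor r is true, so \neg (\Diamond (\neg q \lor r) \lor r) is false.
  At y: \Diamond (\neg q \lor r) is true, r is false, so \Diamond (\neg q \lor r) \lor r is true.
    At y: \Diamond (\neg q \lor r) requires \neg q \lor r at some successor in {u, x}.
      \neg q \lor r holds at u, so \Diamond (\neg q \lor r) is true at y.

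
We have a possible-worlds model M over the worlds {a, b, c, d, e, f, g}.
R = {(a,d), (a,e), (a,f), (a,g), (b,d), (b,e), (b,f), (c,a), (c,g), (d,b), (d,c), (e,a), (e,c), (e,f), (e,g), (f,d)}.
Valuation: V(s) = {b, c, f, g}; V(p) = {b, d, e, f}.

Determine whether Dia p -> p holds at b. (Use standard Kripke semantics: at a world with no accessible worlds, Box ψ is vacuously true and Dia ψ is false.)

At b: Dia p is true, p is true, so Dia p -> p is true.
  At b: Dia p requires p at some successor in {d, e, f}.
    p holds at d, so Dia p is true at b.

Yes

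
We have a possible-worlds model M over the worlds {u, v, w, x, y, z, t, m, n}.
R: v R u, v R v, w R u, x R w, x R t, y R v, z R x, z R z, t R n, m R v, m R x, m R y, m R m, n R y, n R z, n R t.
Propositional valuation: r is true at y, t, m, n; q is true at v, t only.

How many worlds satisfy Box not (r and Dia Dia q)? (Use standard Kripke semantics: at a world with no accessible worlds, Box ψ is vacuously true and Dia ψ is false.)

Let φ = Box not (r and Dia Dia q). Evaluate φ at each world:
  u (successors ∅): φ is true.
  v (successors {u, v}): φ is true.
  w (successors {u}): φ is true.
  x (successors {w, t}): φ is false.
  y (successors {v}): φ is true.
  z (successors {x, z}): φ is true.
  t (successors {n}): φ is false.
  m (successors {v, x, y, m}): φ is false.
  n (successors {y, z, t}): φ is false.
For instance, at t:
  At t: Box not (r and Dia Dia q) requires not (r and Dia Dia q) at every successor {n}.
    not (r and Dia Dia q) fails at n, so Box not (r and Dia Dia q) is false at t.
      At n: r and Dia Dia q is true, so not (r and Dia Dia q) is false.
Satisfying worlds: {u, v, w, y, z}

5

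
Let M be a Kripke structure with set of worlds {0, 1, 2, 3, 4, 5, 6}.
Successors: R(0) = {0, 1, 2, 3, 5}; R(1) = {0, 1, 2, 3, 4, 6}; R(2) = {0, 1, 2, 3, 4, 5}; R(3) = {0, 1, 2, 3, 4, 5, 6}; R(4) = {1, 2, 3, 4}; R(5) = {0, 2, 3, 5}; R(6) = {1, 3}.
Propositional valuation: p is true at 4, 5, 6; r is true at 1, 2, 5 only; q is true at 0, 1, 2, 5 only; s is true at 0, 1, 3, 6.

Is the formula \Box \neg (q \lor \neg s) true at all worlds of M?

No

Recall that \Box ψ holds at a world iff ψ holds at every accessible world, and \Diamond ψ holds iff ψ holds at some accessible world.
Let φ = \Box \neg (q \lor \neg s). Evaluate φ at each world:
  0 (successors {0, 1, 2, 3, 5}): φ is false.
  1 (successors {0, 1, 2, 3, 4, 6}): φ is false.
  2 (successors {0, 1, 2, 3, 4, 5}): φ is false.
  3 (successors {0, 1, 2, 3, 4, 5, 6}): φ is false.
  4 (successors {1, 2, 3, 4}): φ is false.
  5 (successors {0, 2, 3, 5}): φ is false.
  6 (successors {1, 3}): φ is false.
Detail at 0 (counterexample):
  At 0: \Box \neg (q \lor \neg s) requires \neg (q \lor \neg s) at every successor {0, 1, 2, 3, 5}.
    \neg (q \lor \neg s) fails at 0, so \Box \neg (q \lor \neg s) is false at 0.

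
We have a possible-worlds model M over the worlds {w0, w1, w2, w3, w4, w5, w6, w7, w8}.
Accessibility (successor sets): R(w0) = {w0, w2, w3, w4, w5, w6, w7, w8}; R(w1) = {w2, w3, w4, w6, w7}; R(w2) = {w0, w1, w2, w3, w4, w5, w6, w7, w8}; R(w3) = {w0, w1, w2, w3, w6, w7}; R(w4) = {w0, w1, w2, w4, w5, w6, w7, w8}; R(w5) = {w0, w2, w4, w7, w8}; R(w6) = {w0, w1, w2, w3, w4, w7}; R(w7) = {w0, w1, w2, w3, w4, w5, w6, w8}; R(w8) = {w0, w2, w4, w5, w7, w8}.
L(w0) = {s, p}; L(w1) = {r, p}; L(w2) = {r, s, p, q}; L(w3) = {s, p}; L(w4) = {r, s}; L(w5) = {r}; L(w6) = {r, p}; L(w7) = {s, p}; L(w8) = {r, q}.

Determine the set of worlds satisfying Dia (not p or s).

Let φ = Dia (not p or s). Evaluate φ at each world:
  w0 (successors {w0, w2, w3, w4, w5, w6, w7, w8}): φ is true.
  w1 (successors {w2, w3, w4, w6, w7}): φ is true.
  w2 (successors {w0, w1, w2, w3, w4, w5, w6, w7, w8}): φ is true.
  w3 (successors {w0, w1, w2, w3, w6, w7}): φ is true.
  w4 (successors {w0, w1, w2, w4, w5, w6, w7, w8}): φ is true.
  w5 (successors {w0, w2, w4, w7, w8}): φ is true.
  w6 (successors {w0, w1, w2, w3, w4, w7}): φ is true.
  w7 (successors {w0, w1, w2, w3, w4, w5, w6, w8}): φ is true.
  w8 (successors {w0, w2, w4, w5, w7, w8}): φ is true.
For instance, at w0:
  At w0: Dia (not p or s) requires not p or s at some successor in {w0, w2, w3, w4, w5, w6, w7, w8}.
    not p or s holds at w0, so Dia (not p or s) is true at w0.
Satisfying worlds: {w0, w1, w2, w3, w4, w5, w6, w7, w8}

w0, w1, w2, w3, w4, w5, w6, w7, w8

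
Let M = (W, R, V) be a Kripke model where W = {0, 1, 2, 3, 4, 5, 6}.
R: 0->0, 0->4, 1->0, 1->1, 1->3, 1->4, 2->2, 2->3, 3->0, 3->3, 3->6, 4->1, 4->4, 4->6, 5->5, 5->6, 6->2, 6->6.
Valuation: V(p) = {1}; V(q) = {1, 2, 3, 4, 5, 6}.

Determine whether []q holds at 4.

Yes

At 4: []q requires q at every successor {1, 4, 6}.
  At 1: q is true.
  At 4: q is true.
  At 6: q is true.
So []q is true at 4.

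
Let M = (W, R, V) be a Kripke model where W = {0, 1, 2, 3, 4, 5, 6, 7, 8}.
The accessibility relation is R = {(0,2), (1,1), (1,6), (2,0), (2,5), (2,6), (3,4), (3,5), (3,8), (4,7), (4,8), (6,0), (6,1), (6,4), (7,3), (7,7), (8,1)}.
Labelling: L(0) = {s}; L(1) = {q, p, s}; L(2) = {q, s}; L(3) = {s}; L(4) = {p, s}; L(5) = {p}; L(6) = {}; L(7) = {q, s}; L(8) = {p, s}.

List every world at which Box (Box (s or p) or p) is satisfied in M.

Let φ = Box (Box (s or p) or p). Evaluate φ at each world:
  0 (successors {2}): φ is false.
  1 (successors {1, 6}): φ is true.
  2 (successors {0, 5, 6}): φ is true.
  3 (successors {4, 5, 8}): φ is true.
  4 (successors {7, 8}): φ is true.
  5 (successors ∅): φ is true.
  6 (successors {0, 1, 4}): φ is true.
  7 (successors {3, 7}): φ is true.
  8 (successors {1}): φ is true.
For instance, at 3:
  At 3: Box (Box (s or p) or p) requires Box (s or p) or p at every successor {4, 5, 8}.
      At 4: Box (s or p) is true, p is true, so Box (s or p) or p is true.
      At 5: Box (s or p) is true, p is true, so Box (s or p) or p is true.
      At 8: Box (s or p) is true, p is true, so Box (s or p) or p is true.
  So Box (Box (s or p) or p) is true at 3.
Satisfying worlds: {1, 2, 3, 4, 5, 6, 7, 8}

1, 2, 3, 4, 5, 6, 7, 8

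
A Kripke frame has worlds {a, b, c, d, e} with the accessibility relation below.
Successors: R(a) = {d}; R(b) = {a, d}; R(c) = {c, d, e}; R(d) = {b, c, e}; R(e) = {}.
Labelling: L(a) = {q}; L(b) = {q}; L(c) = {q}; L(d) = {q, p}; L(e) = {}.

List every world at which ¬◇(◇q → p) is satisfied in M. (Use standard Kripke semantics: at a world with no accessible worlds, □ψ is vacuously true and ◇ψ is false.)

e

Let φ = ¬◇(◇q → p). Evaluate φ at each world:
  a (successors {d}): φ is false.
  b (successors {a, d}): φ is false.
  c (successors {c, d, e}): φ is false.
  d (successors {b, c, e}): φ is false.
  e (successors ∅): φ is true.
For instance, at d:
  At d: ◇(◇q → p) is true, so ¬◇(◇q → p) is false.
    At d: ◇(◇q → p) requires ◇q → p at some successor in {b, c, e}.
      ◇q → p holds at e, so ◇(◇q → p) is true at d.
Satisfying worlds: {e}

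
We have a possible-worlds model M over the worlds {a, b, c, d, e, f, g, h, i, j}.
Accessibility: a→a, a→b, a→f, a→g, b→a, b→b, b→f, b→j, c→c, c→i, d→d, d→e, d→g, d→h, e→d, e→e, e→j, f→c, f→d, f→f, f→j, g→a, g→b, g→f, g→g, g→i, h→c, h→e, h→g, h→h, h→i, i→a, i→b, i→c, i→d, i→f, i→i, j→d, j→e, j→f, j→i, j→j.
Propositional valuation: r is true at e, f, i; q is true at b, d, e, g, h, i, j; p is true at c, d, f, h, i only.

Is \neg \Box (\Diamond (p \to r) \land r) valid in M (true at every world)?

Yes

Recall that \Box ψ holds at a world iff ψ holds at every accessible world, and \Diamond ψ holds iff ψ holds at some accessible world.
Let φ = \neg \Box (\Diamond (p \to r) \land r). Evaluate φ at each world:
  a (successors {a, b, f, g}): φ is true.
  b (successors {a, b, f, j}): φ is true.
  c (successors {c, i}): φ is true.
  d (successors {d, e, g, h}): φ is true.
  e (successors {d, e, j}): φ is true.
  f (successors {c, d, f, j}): φ is true.
  g (successors {a, b, f, g, i}): φ is true.
  h (successors {c, e, g, h, i}): φ is true.
  i (successors {a, b, c, d, f, i}): φ is true.
  j (successors {d, e, f, i, j}): φ is true.
For instance, at c:
  At c: \Box (\Diamond (p \to r) \land r) is false, so \neg \Box (\Diamond (p \to r) \land r) is true.
    At c: \Box (\Diamond (p \to r) \land r) requires \Diamond (p \to r) \land r at every successor {c, i}.
      \Diamond (p \to r) \land r fails at c, so \Box (\Diamond (p \to r) \land r) is false at c.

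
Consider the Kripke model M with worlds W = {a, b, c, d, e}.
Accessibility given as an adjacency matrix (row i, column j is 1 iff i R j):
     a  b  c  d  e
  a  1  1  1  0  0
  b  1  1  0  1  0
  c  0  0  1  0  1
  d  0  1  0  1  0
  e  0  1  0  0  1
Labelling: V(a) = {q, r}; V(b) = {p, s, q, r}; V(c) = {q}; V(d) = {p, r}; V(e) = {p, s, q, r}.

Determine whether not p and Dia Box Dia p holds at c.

Recall that Box ψ holds at a world iff ψ holds at every accessible world, and Dia ψ holds iff ψ holds at some accessible world.
At c: not p is true, Dia Box Dia p is true, so not p and Dia Box Dia p is true.
  At c: Dia Box Dia p requires Box Dia p at some successor in {c, e}.
    Box Dia p holds at c, so Dia Box Dia p is true at c.
      At c: Box Dia p requires Dia p at every successor {c, e}.
        At c: Dia p is true.
        At e: Dia p is true.
      So Box Dia p is true at c.

Yes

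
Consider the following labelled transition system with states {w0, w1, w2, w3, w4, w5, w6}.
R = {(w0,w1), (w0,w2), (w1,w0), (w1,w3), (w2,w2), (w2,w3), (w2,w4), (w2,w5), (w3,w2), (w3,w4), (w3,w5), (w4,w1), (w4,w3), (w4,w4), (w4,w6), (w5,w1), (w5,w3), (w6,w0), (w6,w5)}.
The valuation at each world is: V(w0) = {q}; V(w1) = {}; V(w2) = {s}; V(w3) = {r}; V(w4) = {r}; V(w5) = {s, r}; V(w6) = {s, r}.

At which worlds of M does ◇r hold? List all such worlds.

Let φ = ◇r. Evaluate φ at each world:
  w0 (successors {w1, w2}): φ is false.
  w1 (successors {w0, w3}): φ is true.
  w2 (successors {w2, w3, w4, w5}): φ is true.
  w3 (successors {w2, w4, w5}): φ is true.
  w4 (successors {w1, w3, w4, w6}): φ is true.
  w5 (successors {w1, w3}): φ is true.
  w6 (successors {w0, w5}): φ is true.
For instance, at w3:
  At w3: ◇r requires r at some successor in {w2, w4, w5}.
    r holds at w4, so ◇r is true at w3.
Satisfying worlds: {w1, w2, w3, w4, w5, w6}

w1, w2, w3, w4, w5, w6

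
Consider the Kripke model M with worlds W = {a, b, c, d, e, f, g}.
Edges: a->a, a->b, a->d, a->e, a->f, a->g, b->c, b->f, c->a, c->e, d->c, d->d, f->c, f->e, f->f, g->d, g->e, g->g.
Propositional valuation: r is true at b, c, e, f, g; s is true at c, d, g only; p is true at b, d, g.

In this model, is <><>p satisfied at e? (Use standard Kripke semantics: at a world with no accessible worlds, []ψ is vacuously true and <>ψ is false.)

Recall that <>ψ holds at a world iff ψ holds at some accessible world.
At e: no accessible worlds, so <><>p is false.

No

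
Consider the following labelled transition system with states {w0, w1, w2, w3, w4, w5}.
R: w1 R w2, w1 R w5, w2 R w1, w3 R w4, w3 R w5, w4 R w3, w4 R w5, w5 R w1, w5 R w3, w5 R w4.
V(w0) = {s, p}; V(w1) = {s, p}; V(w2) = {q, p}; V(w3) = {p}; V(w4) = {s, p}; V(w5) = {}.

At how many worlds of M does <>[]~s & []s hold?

Let φ = <>[]~s & []s. Evaluate φ at each world:
  w0 (successors ∅): φ is false.
  w1 (successors {w2, w5}): φ is false.
  w2 (successors {w1}): φ is true.
  w3 (successors {w4, w5}): φ is false.
  w4 (successors {w3, w5}): φ is false.
  w5 (successors {w1, w3, w4}): φ is false.
For instance, at w1:
  At w1: <>[]~s is false, []s is false, so <>[]~s & []s is false.
    At w1: <>[]~s requires []~s at some successor in {w2, w5}.
      At w2: []~s is false.
      At w5: []~s is false.
    So <>[]~s is false at w1.
    At w1: []s requires s at every successor {w2, w5}.
      s fails at w2, so []s is false at w1.
Satisfying worlds: {w2}

1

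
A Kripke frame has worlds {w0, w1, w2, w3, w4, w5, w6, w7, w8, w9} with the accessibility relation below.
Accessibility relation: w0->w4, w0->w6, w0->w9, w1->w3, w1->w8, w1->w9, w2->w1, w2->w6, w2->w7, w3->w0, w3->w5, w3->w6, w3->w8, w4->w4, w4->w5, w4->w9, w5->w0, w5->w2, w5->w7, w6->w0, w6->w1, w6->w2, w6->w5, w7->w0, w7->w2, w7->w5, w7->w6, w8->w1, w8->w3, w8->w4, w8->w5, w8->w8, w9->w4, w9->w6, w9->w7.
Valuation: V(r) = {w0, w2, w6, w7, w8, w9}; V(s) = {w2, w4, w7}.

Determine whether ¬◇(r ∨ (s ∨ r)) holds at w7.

No

At w7: ◇(r ∨ (s ∨ r)) is true, so ¬◇(r ∨ (s ∨ r)) is false.
  At w7: ◇(r ∨ (s ∨ r)) requires r ∨ (s ∨ r) at some successor in {w0, w2, w5, w6}.
    r ∨ (s ∨ r) holds at w0, so ◇(r ∨ (s ∨ r)) is true at w7.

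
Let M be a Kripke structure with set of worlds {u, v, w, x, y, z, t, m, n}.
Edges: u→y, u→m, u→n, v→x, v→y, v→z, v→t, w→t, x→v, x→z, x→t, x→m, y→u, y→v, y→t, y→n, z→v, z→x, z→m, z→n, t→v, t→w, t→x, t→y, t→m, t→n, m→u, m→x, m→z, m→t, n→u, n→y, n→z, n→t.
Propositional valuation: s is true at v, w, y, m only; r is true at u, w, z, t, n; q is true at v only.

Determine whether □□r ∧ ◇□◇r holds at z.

Recall that □ψ holds at a world iff ψ holds at every accessible world, and ◇ψ holds iff ψ holds at some accessible world.
At z: □□r is false, ◇□◇r is true, so □□r ∧ ◇□◇r is false.
  At z: □□r requires □r at every successor {v, x, m, n}.
    □r fails at v, so □□r is false at z.
      At v: □r requires r at every successor {x, y, z, t}.
        r fails at x, so □r is false at v.
  At z: ◇□◇r requires □◇r at some successor in {v, x, m, n}.
    □◇r holds at v, so ◇□◇r is true at z.
      At v: □◇r requires ◇r at every successor {x, y, z, t}.
        At x: ◇r is true.
        At y: ◇r is true.
        At z: ◇r is true.
        At t: ◇r is true.
      So □◇r is true at v.

No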